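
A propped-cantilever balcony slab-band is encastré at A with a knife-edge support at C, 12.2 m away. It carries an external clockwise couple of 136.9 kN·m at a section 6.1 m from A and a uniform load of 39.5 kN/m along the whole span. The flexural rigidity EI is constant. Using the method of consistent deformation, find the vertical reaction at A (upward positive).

R_A = 288.6 kN

Choose R_C as the redundant. The primary structure is the cantilever fixed at A.
Downward deflection at the released point C due to the loads:
  clockwise couple 136.9 at a = 6.1: M₀a(2L − a)/(2EI) = 7641/EI
  UDL 39.5: wL⁴/(8EI) = 109382/EI
  δ_0 = 117023/EI
Flexibility coefficient — unit upward force at C: δ_{CC} = L³/(3EI) = 605.3/EI.
The prop prevents deflection at C: R_C = δ_0/δ_{CC} = 117023/605.3 = 193.3 kN.
Vertical equilibrium: R_A = ΣP − R_C = 481.9 − 193.3 = 288.6 kN.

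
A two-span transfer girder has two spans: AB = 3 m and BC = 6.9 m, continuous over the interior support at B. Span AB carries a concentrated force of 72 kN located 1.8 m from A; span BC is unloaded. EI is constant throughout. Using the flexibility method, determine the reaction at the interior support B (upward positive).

R_B = 49.21 kN

Insert a hinge at B; M_B is the redundant, and each span becomes simply supported.
End slopes at the hinge B, treating each span as simply supported:
  span AB: point load 72 at a = 1.8: Pab(L + a)/(6LEI) = 41.47/EI
  relative rotation θ_0 = (41.47 + 0)/EI = 41.47/EI
A unit hogging moment at B produces rotation L₁/(3EI) + L₂/(3EI) = 3.3/EI.
Slope continuity at B: θ_0 = M_B·3.3/EI, so M_B = 41.47/3.3 = 12.57 kN·m (hogging).
Span AB, ΣM about A with M_B applied at B: R_B^{AB}·3 = 129.6 + 12.57, so R_B^{AB} = 47.39 kN and R_A = 72 − 47.39 = 24.61 kN.
Span BC, ΣM about C: R_B^{BC}·6.9 = 0 + 12.57, so R_B^{BC} = 1.821 kN and R_C = 0 − 1.821 = -1.821 kN.
R_B = 47.39 + 1.821 = 49.21 kN.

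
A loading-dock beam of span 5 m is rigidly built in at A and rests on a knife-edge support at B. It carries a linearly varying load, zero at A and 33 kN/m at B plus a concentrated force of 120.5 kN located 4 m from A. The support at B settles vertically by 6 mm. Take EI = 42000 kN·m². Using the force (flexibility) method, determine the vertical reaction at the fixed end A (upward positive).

R_A = 78.84 kN

Release the roller at B. Primary structure: cantilever fixed at A.
Primary-structure tip deflection at B by superposition:
  triangular load, peak 33 at the free end: 11w₀L⁴/(120EI) = 1891/EI
  point load 120.5 at a = 4: Pa²(3L − a)/(6EI) = 3535/EI
  δ_0 = 5425/EI
Flexibility coefficient — unit upward force at B: δ_{BB} = L³/(3EI) = 41.67/EI.
With EI = 42000 kN·m²: δ_0 = 0.12917 m and δ_{BB} = 0.000992 m/kN.
Compatibility — the beam at B must follow the support down by 0.006 m: δ_0 − R_B·δ_{BB} = 0.006, so R_B = (0.12917 − 0.006)/0.000992 = 124.2 kN.
Vertical equilibrium: R_A = ΣP − R_B = 203 − 124.2 = 78.84 kN.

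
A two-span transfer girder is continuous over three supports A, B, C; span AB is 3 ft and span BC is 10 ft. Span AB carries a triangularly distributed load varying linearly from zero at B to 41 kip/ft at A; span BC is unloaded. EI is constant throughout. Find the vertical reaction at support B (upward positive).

R_B = 22.65 kip

Insert a hinge at B; M_B is the redundant, and each span becomes simply supported.
End slopes at the hinge B, treating each span as simply supported:
  span AB: triangular load, peak 41: 7w₀L³/(360EI) = 21.52/EI
  relative rotation θ_0 = (21.52 + 0)/EI = 21.52/EI
A unit hogging moment at B produces rotation L₁/(3EI) + L₂/(3EI) = 4.333/EI.
Compatibility: M_B·(L₁+L₂)/(3EI) = θ_0, giving M_B = 4.967 kip·ft (hogging).
Span AB, ΣM about A with M_B applied at B: R_B^{AB}·3 = 61.5 + 4.967, so R_B^{AB} = 22.16 kip and R_A = 61.5 − 22.16 = 39.34 kip.
Span BC, ΣM about C: R_B^{BC}·10 = 0 + 4.967, so R_B^{BC} = 0.4967 kip and R_C = 0 − 0.4967 = -0.4967 kip.
R_B = 22.16 + 0.4967 = 22.65 kip.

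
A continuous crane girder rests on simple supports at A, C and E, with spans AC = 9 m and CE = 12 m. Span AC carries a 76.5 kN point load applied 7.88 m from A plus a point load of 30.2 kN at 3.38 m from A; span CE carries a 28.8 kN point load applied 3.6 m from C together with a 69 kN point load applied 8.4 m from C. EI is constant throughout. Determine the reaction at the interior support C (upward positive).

Take M_C as the redundant. Released structure: two simple spans AC and CE with a hinge at C.
Rotations at C on the released spans (each span's end-slope, ×1/EI):
  span AC: point load 76.5 at a = 7.88: Pab(L + a)/(6LEI) = 211/EI
  span AC: point load 30.2 at a = 3.38: Pab(L + a)/(6LEI) = 131.5/EI
  span CE: point load 28.8 at a = 3.6: Pab(L + b)/(6LEI) = 246.8/EI
  span CE: point load 69 at a = 8.4: Pab(L + b)/(6LEI) = 452.1/EI
  relative rotation θ_0 = (342.6 + 698.8)/EI = 1041/EI
A unit hogging moment at C produces rotation L₁/(3EI) + L₂/(3EI) = 7/EI.
Slope continuity at C: θ_0 = M_C·7/EI, so M_C = 1041/7 = 148.8 kN·m (hogging).
Span AC, ΣM about A with M_C applied at C: R_C^{AC}·9 = 704.9 + 148.8, so R_C^{AC} = 94.85 kN and R_A = 106.7 − 94.85 = 11.85 kN.
Span CE, ΣM about E: R_C^{CE}·12 = 490.3 + 148.8, so R_C^{CE} = 53.26 kN and R_E = 97.8 − 53.26 = 44.54 kN.
R_C = 94.85 + 53.26 = 148.1 kN.

R_C = 148.1 kN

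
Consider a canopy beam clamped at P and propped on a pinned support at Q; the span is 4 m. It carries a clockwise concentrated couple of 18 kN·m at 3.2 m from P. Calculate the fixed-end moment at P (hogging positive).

M_P = -7.92 kN·m

Take the reaction at Q as the redundant and release it; the primary structure is a cantilever fixed at P.
Free-end deflection of the primary structure under the applied loading (downward +):
  clockwise couple 18 at a = 3.2: M₀a(2L − a)/(2EI) = 138.2/EI
Tip deflection under a unit load at Q: L³/(3EI) = 21.33/EI.
The prop prevents deflection at Q: R_Q = δ_0/δ_{QQ} = 138.2/21.33 = 6.48 kN.
Moment equilibrium about P: M_P = Σ(load moments about P) − R_Q·L = 18 − 6.48×4 = -7.92 kN·m.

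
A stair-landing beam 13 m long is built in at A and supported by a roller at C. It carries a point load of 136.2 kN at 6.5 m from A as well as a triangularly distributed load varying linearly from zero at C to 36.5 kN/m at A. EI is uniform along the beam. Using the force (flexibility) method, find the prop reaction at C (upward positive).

Remove the prop at C; the released (primary) structure is a cantilever built in at A.
Primary-structure tip deflection at C by superposition:
  point load 136.2 at a = 6.5: Pa²(3L − a)/(6EI) = 31170/EI
  triangular load, peak 36.5 at the fixed end: w₀L⁴/(30EI) = 34749/EI
  δ_0 = 65919/EI
Flexibility coefficient — unit upward force at C: δ_{CC} = L³/(3EI) = 732.3/EI.
The prop prevents deflection at C: R_C = δ_0/δ_{CC} = 65919/732.3 = 90.01 kN.

R_C = 90.01 kN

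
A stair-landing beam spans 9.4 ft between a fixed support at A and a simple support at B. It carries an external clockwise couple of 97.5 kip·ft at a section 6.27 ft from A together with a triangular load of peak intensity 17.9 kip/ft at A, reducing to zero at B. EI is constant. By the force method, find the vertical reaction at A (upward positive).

R_A = 53.47 kip

Choose R_B as the redundant. The primary structure is the cantilever fixed at A.
Free-end deflection of the primary structure under the applied loading (downward +):
  clockwise couple 97.5 at a = 6.27: M₀a(2L − a)/(2EI) = 3830/EI
  triangular load, peak 17.9 at the fixed end: w₀L⁴/(30EI) = 4658/EI
  δ_0 = 8488/EI
Tip deflection under a unit load at B: L³/(3EI) = 276.9/EI.
Compatibility at B: δ_0 − R_B·δ_{BB} = 0, so R_B = 8488/276.9 = 30.66 kip.
Vertical equilibrium: R_A = ΣP − R_B = 84.13 − 30.66 = 53.47 kip.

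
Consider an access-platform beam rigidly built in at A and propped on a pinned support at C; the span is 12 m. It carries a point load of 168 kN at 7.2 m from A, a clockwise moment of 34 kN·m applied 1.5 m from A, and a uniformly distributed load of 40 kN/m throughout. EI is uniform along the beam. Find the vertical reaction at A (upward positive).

Release the roller at C. Primary structure: cantilever fixed at A.
Primary-structure tip deflection at C by superposition:
  point load 168 at a = 7.2: Pa²(3L − a)/(6EI) = 41804/EI
  clockwise couple 34 at a = 1.5: M₀a(2L − a)/(2EI) = 573.8/EI
  UDL 40: wL⁴/(8EI) = 103680/EI
  δ_0 = 146058/EI
Flexibility coefficient — unit upward force at C: δ_{CC} = L³/(3EI) = 576/EI.
Compatibility at C: δ_0 − R_C·δ_{CC} = 0, so R_C = 146058/576 = 253.6 kN.
Vertical equilibrium: R_A = ΣP − R_C = 648 − 253.6 = 394.4 kN.

R_A = 394.4 kN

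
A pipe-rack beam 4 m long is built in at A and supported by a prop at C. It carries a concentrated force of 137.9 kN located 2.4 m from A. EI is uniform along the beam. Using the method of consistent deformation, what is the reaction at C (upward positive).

Remove the prop at C; the released (primary) structure is a cantilever built in at A.
Deflection at C on the released cantilever, summing each load's contribution:
  point load 137.9 at a = 2.4: Pa²(3L − a)/(6EI) = 1271/EI
Tip deflection under a unit load at C: L³/(3EI) = 21.33/EI.
The prop prevents deflection at C: R_C = δ_0/δ_{CC} = 1271/21.33 = 59.57 kN.

R_C = 59.57 kN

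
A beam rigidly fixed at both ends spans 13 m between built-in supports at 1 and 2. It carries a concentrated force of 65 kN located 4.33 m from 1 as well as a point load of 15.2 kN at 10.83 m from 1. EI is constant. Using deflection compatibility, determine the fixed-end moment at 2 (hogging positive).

M_2 = 85.41 kN·m

Take the two fixed-end moments M_1, M_2 as redundants; the released structure is the simple span 12.
End rotations of the released simple span under the applied load (×1/EI):
  at 1: point load 65 at a = 4.33: Pab(L + b)/(6LEI) = 677.9/EI
  at 2: point load 65 at a = 4.33: Pab(L + a)/(6LEI) = 542.2/EI
  at 1: point load 15.2 at a = 10.83: Pab(L + b)/(6LEI) = 69.47/EI
  at 2: point load 15.2 at a = 10.83: Pab(L + a)/(6LEI) = 109.1/EI
  θ_10 = 747.4/EI,  θ_20 = 651.3/EI
Flexibility coefficients: a unit moment at one end gives L/(3EI) there and L/(6EI) at the far end, so f₁₁ = f₂₂ = 4.333/EI and f₁₂ = f₂₁ = 2.167/EI.
Compatibility — zero rotation at each built-in end:
  4.333 M_1 + 2.167 M_2 = 747.4
  2.167 M_1 + 4.333 M_2 = 651.3
Solving the pair gives M_1 = 129.8 kN·m and M_2 = 85.41 kN·m (hogging).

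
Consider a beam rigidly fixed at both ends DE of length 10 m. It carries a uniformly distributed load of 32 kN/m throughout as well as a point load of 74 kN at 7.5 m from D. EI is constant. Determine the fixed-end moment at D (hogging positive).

Release both end moments; the primary structure is a simply-supported span DE with redundants M_D and M_E.
Simple-span end rotations at D and E under the given loads:
  at D: UDL 32: wL³/(24EI) = 1333/EI
  at E: UDL 32: wL³/(24EI) = 1333/EI
  at D: point load 74 at a = 7.5: Pab(L + b)/(6LEI) = 289.1/EI
  at E: point load 74 at a = 7.5: Pab(L + a)/(6LEI) = 404.7/EI
  θ_D0 = 1622/EI,  θ_E0 = 1738/EI
Flexibility coefficients: a unit moment at one end gives L/(3EI) there and L/(6EI) at the far end, so f₁₁ = f₂₂ = 3.333/EI and f₁₂ = f₂₁ = 1.667/EI.
Compatibility — zero rotation at each built-in end:
  3.333 M_D + 1.667 M_E = 1622
  1.667 M_D + 3.333 M_E = 1738
Solving the pair gives M_D = 301.4 kN·m and M_E = 370.7 kN·m (hogging).

M_D = 301.4 kN·m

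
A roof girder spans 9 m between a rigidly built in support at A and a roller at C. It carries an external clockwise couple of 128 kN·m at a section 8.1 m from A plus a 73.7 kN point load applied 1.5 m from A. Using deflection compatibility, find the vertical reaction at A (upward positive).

Take the reaction at C as the redundant and release it; the primary structure is a cantilever fixed at A.
Deflection at C on the released cantilever, summing each load's contribution:
  clockwise couple 128 at a = 8.1: M₀a(2L − a)/(2EI) = 5132/EI
  point load 73.7 at a = 1.5: Pa²(3L − a)/(6EI) = 704.8/EI
  δ_0 = 5837/EI
Tip deflection under a unit load at C: L³/(3EI) = 243/EI.
The prop prevents deflection at C: R_C = δ_0/δ_{CC} = 5837/243 = 24.02 kN.
Vertical equilibrium: R_A = ΣP − R_C = 73.7 − 24.02 = 49.68 kN.

R_A = 49.68 kN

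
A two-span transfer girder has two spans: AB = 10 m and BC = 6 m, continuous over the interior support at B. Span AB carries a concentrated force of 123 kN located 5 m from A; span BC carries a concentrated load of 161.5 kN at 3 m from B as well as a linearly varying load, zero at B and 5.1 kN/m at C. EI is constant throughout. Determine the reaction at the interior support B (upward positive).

Release continuity at B by inserting a hinge; the redundant is the internal moment M_B. The primary structure is two simply-supported spans AB and BC.
End slopes at the hinge B, treating each span as simply supported:
  span AB: point load 123 at a = 5: Pab(L + a)/(6LEI) = 768.8/EI
  span BC: point load 161.5 at a = 3: Pab(L + b)/(6LEI) = 363.4/EI
  span BC: triangular load, peak 5.1: 7w₀L³/(360EI) = 21.42/EI
  relative rotation θ_0 = (768.8 + 384.8)/EI = 1154/EI
A unit hogging moment at B produces rotation L₁/(3EI) + L₂/(3EI) = 5.333/EI.
Slope continuity at B: θ_0 = M_B·5.333/EI, so M_B = 1154/5.333 = 216.3 kN·m (hogging).
Span AB, ΣM about A with M_B applied at B: R_B^{AB}·10 = 615 + 216.3, so R_B^{AB} = 83.13 kN and R_A = 123 − 83.13 = 39.87 kN.
Span BC, ΣM about C: R_B^{BC}·6 = 515.1 + 216.3, so R_B^{BC} = 121.9 kN and R_C = 176.8 − 121.9 = 54.9 kN.
R_B = 83.13 + 121.9 = 205 kN.

R_B = 205 kN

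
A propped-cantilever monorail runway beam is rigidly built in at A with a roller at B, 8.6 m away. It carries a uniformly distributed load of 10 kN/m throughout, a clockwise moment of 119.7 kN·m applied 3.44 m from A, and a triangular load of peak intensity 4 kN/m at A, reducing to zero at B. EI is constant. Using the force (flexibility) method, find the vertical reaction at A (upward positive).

Release the roller at B. Primary structure: cantilever fixed at A.
Deflection at B on the released cantilever, summing each load's contribution:
  UDL 10: wL⁴/(8EI) = 6838/EI
  clockwise couple 119.7 at a = 3.44: M₀a(2L − a)/(2EI) = 2833/EI
  triangular load, peak 4 at the fixed end: w₀L⁴/(30EI) = 729.3/EI
  δ_0 = 10400/EI
Tip deflection under a unit load at B: L³/(3EI) = 212/EI.
The prop prevents deflection at B: R_B = δ_0/δ_{BB} = 10400/212 = 49.05 kN.
Vertical equilibrium: R_A = ΣP − R_B = 103.2 − 49.05 = 54.15 kN.

R_A = 54.15 kN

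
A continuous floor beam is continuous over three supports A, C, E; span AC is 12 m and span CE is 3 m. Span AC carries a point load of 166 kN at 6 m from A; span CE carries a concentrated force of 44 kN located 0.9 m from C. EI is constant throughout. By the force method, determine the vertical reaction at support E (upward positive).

Release continuity at C by inserting a hinge; the redundant is the internal moment M_C. The primary structure is two simply-supported spans AC and CE.
Discontinuity in slope at C on the released structure — sum the simple-span end rotations:
  span AC: point load 166 at a = 6: Pab(L + a)/(6LEI) = 1494/EI
  span CE: point load 44 at a = 0.9: Pab(L + b)/(6LEI) = 23.56/EI
  relative rotation θ_0 = (1494 + 23.56)/EI = 1518/EI
A unit hogging moment at C produces rotation L₁/(3EI) + L₂/(3EI) = 5/EI.
Compatibility: M_C·(L₁+L₂)/(3EI) = θ_0, giving M_C = 303.5 kN·m (hogging).
Span CE, ΣM about E: R_C^{CE}·3 = 92.4 + 303.5, so R_C^{CE} = 132 kN and R_E = 44 − 132 = -87.97 kN.

R_E = -87.97 kN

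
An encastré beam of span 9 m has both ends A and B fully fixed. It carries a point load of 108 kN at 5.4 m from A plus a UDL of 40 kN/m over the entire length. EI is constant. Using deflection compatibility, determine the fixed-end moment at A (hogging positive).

Release both end moments; the primary structure is a simply-supported span AB with redundants M_A and M_B.
End rotations of the released simple span under the applied load (×1/EI):
  at A: point load 108 at a = 5.4: Pab(L + b)/(6LEI) = 489.9/EI
  at B: point load 108 at a = 5.4: Pab(L + a)/(6LEI) = 559.9/EI
  at A: UDL 40: wL³/(24EI) = 1215/EI
  at B: UDL 40: wL³/(24EI) = 1215/EI
  θ_A0 = 1705/EI,  θ_B0 = 1775/EI
Flexibility coefficients: a unit moment at one end gives L/(3EI) there and L/(6EI) at the far end, so f₁₁ = f₂₂ = 3/EI and f₁₂ = f₂₁ = 1.5/EI.
Compatibility — zero rotation at each built-in end:
  3 M_A + 1.5 M_B = 1705
  1.5 M_A + 3 M_B = 1775
Solving the pair gives M_A = 363.3 kN·m and M_B = 410 kN·m (hogging).

M_A = 363.3 kN·m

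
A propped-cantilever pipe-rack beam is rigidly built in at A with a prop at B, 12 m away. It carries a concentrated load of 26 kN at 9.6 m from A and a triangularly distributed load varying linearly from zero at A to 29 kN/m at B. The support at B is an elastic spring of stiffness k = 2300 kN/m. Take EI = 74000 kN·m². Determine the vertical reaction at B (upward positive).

R_B = 108 kN

Take the reaction at B as the redundant and release it; the primary structure is a cantilever fixed at A.
Primary-structure tip deflection at B by superposition:
  point load 26 at a = 9.6: Pa²(3L − a)/(6EI) = 10543/EI
  triangular load, peak 29 at the free end: 11w₀L⁴/(120EI) = 55123/EI
  δ_0 = 65666/EI
Tip deflection under a unit load at B: L³/(3EI) = 576/EI.
With EI = 74000 kN·m²: δ_0 = 0.88738 m and δ_{BB} = 0.007784 m/kN.
Compatibility — the spring shortens by R_B/k under the reaction it provides: δ_0 − R_B·δ_{BB} = R_B/k. With 1/k = 0.000435 m/kN, R_B = δ_0 / (δ_{BB} + 1/k) = 0.88738 / (0.007784 + 0.000435) = 108 kN.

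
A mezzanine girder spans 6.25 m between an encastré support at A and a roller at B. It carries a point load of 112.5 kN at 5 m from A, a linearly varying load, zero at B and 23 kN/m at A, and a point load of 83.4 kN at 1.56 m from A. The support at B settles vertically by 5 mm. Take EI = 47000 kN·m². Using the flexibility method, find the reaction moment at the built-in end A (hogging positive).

M_A = 230.9 kN·m

Remove the prop at B; the released (primary) structure is a cantilever built in at A.
Downward deflection at the released point B due to the loads:
  point load 112.5 at a = 5: Pa²(3L − a)/(6EI) = 6445/EI
  triangular load, peak 23 at the fixed end: w₀L⁴/(30EI) = 1170/EI
  point load 83.4 at a = 1.56: Pa²(3L − a)/(6EI) = 581.5/EI
  δ_0 = 8197/EI
Tip deflection under a unit load at B: L³/(3EI) = 81.38/EI.
With EI = 47000 kN·m²: δ_0 = 0.1744 m and δ_{BB} = 0.001731 m/kN.
Compatibility — the beam at B must follow the support down by 0.005 m: δ_0 − R_B·δ_{BB} = 0.005, so R_B = (0.1744 − 0.005)/0.001731 = 97.83 kN.
Moment equilibrium about A: M_A = Σ(load moments about A) − R_B·L = 842.3 − 97.83×6.25 = 230.9 kN·m.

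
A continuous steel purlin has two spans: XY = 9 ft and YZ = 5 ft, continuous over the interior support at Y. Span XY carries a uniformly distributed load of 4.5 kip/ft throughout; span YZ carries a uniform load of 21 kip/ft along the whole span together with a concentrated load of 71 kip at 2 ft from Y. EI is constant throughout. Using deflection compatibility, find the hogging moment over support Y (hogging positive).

Insert a hinge at Y; M_Y is the redundant, and each span becomes simply supported.
Discontinuity in slope at Y on the released structure — sum the simple-span end rotations:
  span XY: UDL 4.5: wL³/(24EI) = 136.7/EI
  span YZ: UDL 21: wL³/(24EI) = 109.4/EI
  span YZ: point load 71 at a = 2: Pab(L + b)/(6LEI) = 113.6/EI
  relative rotation θ_0 = (136.7 + 223)/EI = 359.7/EI
A unit hogging moment at Y produces rotation L₁/(3EI) + L₂/(3EI) = 4.667/EI.
Compatibility: M_Y·(L₁+L₂)/(3EI) = θ_0, giving M_Y = 77.07 kip·ft (hogging).

M_Y = 77.07 kip·ft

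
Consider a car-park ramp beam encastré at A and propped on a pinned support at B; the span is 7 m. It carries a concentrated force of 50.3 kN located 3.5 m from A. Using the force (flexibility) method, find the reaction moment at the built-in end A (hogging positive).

Take the reaction at B as the redundant and release it; the primary structure is a cantilever fixed at A.
Deflection at B on the released cantilever, summing each load's contribution:
  point load 50.3 at a = 3.5: Pa²(3L − a)/(6EI) = 1797/EI
Flexibility coefficient — unit upward force at B: δ_{BB} = L³/(3EI) = 114.3/EI.
Compatibility at B: δ_0 − R_B·δ_{BB} = 0, so R_B = 1797/114.3 = 15.72 kN.
Moment equilibrium about A: M_A = Σ(load moments about A) − R_B·L = 176.1 − 15.72×7 = 66.02 kN·m.

M_A = 66.02 kN·m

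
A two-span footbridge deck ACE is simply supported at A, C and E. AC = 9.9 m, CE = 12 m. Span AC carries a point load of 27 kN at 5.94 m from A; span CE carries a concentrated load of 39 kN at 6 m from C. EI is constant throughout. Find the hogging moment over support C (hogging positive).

Release continuity at C by inserting a hinge; the redundant is the internal moment M_C. The primary structure is two simply-supported spans AC and CE.
Discontinuity in slope at C on the released structure — sum the simple-span end rotations:
  span AC: point load 27 at a = 5.94: Pab(L + a)/(6LEI) = 169.4/EI
  span CE: point load 39 at a = 6: Pab(L + b)/(6LEI) = 351/EI
  relative rotation θ_0 = (169.4 + 351)/EI = 520.4/EI
A unit hogging moment at C produces rotation L₁/(3EI) + L₂/(3EI) = 7.3/EI.
Compatibility: M_C·(L₁+L₂)/(3EI) = θ_0, giving M_C = 71.28 kN·m (hogging).

M_C = 71.28 kN·m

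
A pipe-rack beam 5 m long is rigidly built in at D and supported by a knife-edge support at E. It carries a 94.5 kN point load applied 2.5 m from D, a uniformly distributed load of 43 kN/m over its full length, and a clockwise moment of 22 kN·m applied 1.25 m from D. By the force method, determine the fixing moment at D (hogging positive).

Choose R_E as the redundant. The primary structure is the cantilever fixed at D.
Free-end deflection of the primary structure under the applied loading (downward +):
  point load 94.5 at a = 2.5: Pa²(3L − a)/(6EI) = 1230/EI
  UDL 43: wL⁴/(8EI) = 3359/EI
  clockwise couple 22 at a = 1.25: M₀a(2L − a)/(2EI) = 120.3/EI
  δ_0 = 4710/EI
Flexibility coefficient — unit upward force at E: δ_{EE} = L³/(3EI) = 41.67/EI.
The prop prevents deflection at E: R_E = δ_0/δ_{EE} = 4710/41.67 = 113 kN.
Moment equilibrium about D: M_D = Σ(load moments about D) − R_E·L = 795.8 − 113×5 = 230.5 kN·m.

M_D = 230.5 kN·m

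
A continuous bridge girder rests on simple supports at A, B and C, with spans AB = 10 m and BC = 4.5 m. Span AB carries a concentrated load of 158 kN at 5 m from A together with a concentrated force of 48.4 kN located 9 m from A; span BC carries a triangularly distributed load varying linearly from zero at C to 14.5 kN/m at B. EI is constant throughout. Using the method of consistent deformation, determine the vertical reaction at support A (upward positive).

R_A = 59.95 kN

Take M_B as the redundant. Released structure: two simple spans AB and BC with a hinge at B.
Discontinuity in slope at B on the released structure — sum the simple-span end rotations:
  span AB: point load 158 at a = 5: Pab(L + a)/(6LEI) = 987.5/EI
  span AB: point load 48.4 at a = 9: Pab(L + a)/(6LEI) = 137.9/EI
  span BC: triangular load, peak 14.5: w₀L³/(45EI) = 29.36/EI
  relative rotation θ_0 = (1125 + 29.36)/EI = 1155/EI
A unit hogging moment at B produces rotation L₁/(3EI) + L₂/(3EI) = 4.833/EI.
Slope continuity at B: θ_0 = M_B·4.833/EI, so M_B = 1155/4.833 = 238.9 kN·m (hogging).
Span AB, ΣM about A with M_B applied at B: R_B^{AB}·10 = 1226 + 238.9, so R_B^{AB} = 146.5 kN and R_A = 206.4 − 146.5 = 59.95 kN.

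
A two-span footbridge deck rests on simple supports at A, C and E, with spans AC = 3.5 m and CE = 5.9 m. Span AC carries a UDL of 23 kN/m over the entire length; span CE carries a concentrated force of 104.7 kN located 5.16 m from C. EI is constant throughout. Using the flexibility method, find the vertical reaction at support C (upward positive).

Insert a hinge at C; M_C is the redundant, and each span becomes simply supported.
End slopes at the hinge C, treating each span as simply supported:
  span AC: UDL 23: wL³/(24EI) = 41.09/EI
  span CE: point load 104.7 at a = 5.16: Pab(L + b)/(6LEI) = 74.99/EI
  relative rotation θ_0 = (41.09 + 74.99)/EI = 116.1/EI
A unit hogging moment at C produces rotation L₁/(3EI) + L₂/(3EI) = 3.133/EI.
Compatibility: M_C·(L₁+L₂)/(3EI) = θ_0, giving M_C = 37.05 kN·m (hogging).
Span AC, ΣM about A with M_C applied at C: R_C^{AC}·3.5 = 140.9 + 37.05, so R_C^{AC} = 50.83 kN and R_A = 80.5 − 50.83 = 29.67 kN.
Span CE, ΣM about E: R_C^{CE}·5.9 = 77.48 + 37.05, so R_C^{CE} = 19.41 kN and R_E = 104.7 − 19.41 = 85.29 kN.
R_C = 50.83 + 19.41 = 70.25 kN.

R_C = 70.25 kN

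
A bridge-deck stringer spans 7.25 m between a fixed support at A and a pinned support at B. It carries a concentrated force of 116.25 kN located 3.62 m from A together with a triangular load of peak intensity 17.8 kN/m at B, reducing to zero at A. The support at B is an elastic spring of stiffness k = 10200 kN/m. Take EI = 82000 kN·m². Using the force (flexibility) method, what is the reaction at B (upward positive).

R_B = 67.46 kN

Take the reaction at B as the redundant and release it; the primary structure is a cantilever fixed at A.
Downward deflection at the released point B due to the loads:
  point load 116.25 at a = 3.62: Pa²(3L − a)/(6EI) = 4603/EI
  triangular load, peak 17.8 at the free end: 11w₀L⁴/(120EI) = 4508/EI
  δ_0 = 9111/EI
Tip deflection under a unit load at B: L³/(3EI) = 127/EI.
With EI = 82000 kN·m²: δ_0 = 0.11111 m and δ_{BB} = 0.001549 m/kN.
Compatibility — the spring shortens by R_B/k under the reaction it provides: δ_0 − R_B·δ_{BB} = R_B/k. With 1/k = 0.000098 m/kN, R_B = δ_0 / (δ_{BB} + 1/k) = 0.11111 / (0.001549 + 0.000098) = 67.46 kN.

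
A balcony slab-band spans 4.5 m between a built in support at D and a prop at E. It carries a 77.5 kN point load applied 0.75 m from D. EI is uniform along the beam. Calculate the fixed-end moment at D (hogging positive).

M_D = 44.4 kN·m

Choose R_E as the redundant. The primary structure is the cantilever fixed at D.
Free-end deflection of the primary structure under the applied loading (downward +):
  point load 77.5 at a = 0.75: Pa²(3L − a)/(6EI) = 92.64/EI
Tip deflection under a unit load at E: L³/(3EI) = 30.38/EI.
Compatibility at E: δ_0 − R_E·δ_{EE} = 0, so R_E = 92.64/30.38 = 3.05 kN.
Moment equilibrium about D: M_D = Σ(load moments about D) − R_E·L = 58.12 − 3.05×4.5 = 44.4 kN·m.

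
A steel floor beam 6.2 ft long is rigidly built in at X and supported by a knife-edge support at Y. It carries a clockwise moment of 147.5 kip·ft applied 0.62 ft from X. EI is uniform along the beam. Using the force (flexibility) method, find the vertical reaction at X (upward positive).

Remove the prop at Y; the released (primary) structure is a cantilever built in at X.
Downward deflection at the released point Y due to the loads:
  clockwise couple 147.5 at a = 0.62: M₀a(2L − a)/(2EI) = 538.6/EI
Tip deflection under a unit load at Y: L³/(3EI) = 79.44/EI.
Compatibility at Y: δ_0 − R_Y·δ_{YY} = 0, so R_Y = 538.6/79.44 = 6.78 kip.
Vertical equilibrium: R_X = ΣP − R_Y = 0 − 6.78 = -6.78 kip.

R_X = -6.78 kip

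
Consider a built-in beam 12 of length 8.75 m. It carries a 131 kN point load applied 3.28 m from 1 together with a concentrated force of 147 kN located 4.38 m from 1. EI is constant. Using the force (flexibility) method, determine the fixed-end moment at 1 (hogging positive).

Release both end moments; the primary structure is a simply-supported span 12 with redundants M_1 and M_2.
End rotations of the released simple span under the applied load (×1/EI):
  at 1: point load 131 at a = 3.28: Pab(L + b)/(6LEI) = 636.6/EI
  at 2: point load 131 at a = 3.28: Pab(L + a)/(6LEI) = 538.6/EI
  at 1: point load 147 at a = 4.38: Pab(L + b)/(6LEI) = 703.1/EI
  at 2: point load 147 at a = 4.38: Pab(L + a)/(6LEI) = 703.7/EI
  θ_10 = 1340/EI,  θ_20 = 1242/EI
Flexibility coefficients: a unit moment at one end gives L/(3EI) there and L/(6EI) at the far end, so f₁₁ = f₂₂ = 2.917/EI and f₁₂ = f₂₁ = 1.458/EI.
Compatibility — zero rotation at each built-in end:
  2.917 M_1 + 1.458 M_2 = 1340
  1.458 M_1 + 2.917 M_2 = 1242
Solving the pair gives M_1 = 328.5 kN·m and M_2 = 261.7 kN·m (hogging).

M_1 = 328.5 kN·m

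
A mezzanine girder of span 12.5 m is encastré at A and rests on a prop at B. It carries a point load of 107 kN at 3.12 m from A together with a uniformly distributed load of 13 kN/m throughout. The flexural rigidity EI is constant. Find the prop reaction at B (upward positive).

Choose R_B as the redundant. The primary structure is the cantilever fixed at A.
Free-end deflection of the primary structure under the applied loading (downward +):
  point load 107 at a = 3.12: Pa²(3L − a)/(6EI) = 5968/EI
  UDL 13: wL⁴/(8EI) = 39673/EI
  δ_0 = 45641/EI
Tip deflection under a unit load at B: L³/(3EI) = 651/EI.
Compatibility at B: δ_0 − R_B·δ_{BB} = 0, so R_B = 45641/651 = 70.1 kN.

R_B = 70.1 kN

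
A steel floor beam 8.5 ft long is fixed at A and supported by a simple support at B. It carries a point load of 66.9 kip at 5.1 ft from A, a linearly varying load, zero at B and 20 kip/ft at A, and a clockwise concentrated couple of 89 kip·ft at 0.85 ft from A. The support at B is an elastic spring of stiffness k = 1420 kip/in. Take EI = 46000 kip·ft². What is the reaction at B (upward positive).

Take the reaction at B as the redundant and release it; the primary structure is a cantilever fixed at A.
Downward deflection at the released point B due to the loads:
  point load 66.9 at a = 5.1: Pa²(3L − a)/(6EI) = 5916/EI
  triangular load, peak 20 at the fixed end: w₀L⁴/(30EI) = 3480/EI
  clockwise couple 89 at a = 0.85: M₀a(2L − a)/(2EI) = 610.9/EI
  δ_0 = 10007/EI
Flexibility coefficient — unit upward force at B: δ_{BB} = L³/(3EI) = 204.7/EI.
With EI = 46000 kip·ft²: δ_0 = 0.21755 ft and δ_{BB} = 0.00445 ft/kip.
Compatibility — the spring shortens by R_B/k under the reaction it provides: δ_0 − R_B·δ_{BB} = R_B/k. With 1/k = 1/(1420×12) ft/kip = 0.000059 ft/kip, R_B = δ_0 / (δ_{BB} + 1/k) = 0.21755 / (0.00445 + 0.000059) = 48.25 kip.

R_B = 48.25 kip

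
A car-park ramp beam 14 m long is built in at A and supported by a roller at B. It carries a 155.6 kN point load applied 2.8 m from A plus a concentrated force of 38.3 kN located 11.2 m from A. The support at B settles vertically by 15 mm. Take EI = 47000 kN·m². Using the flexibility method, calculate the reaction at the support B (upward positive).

Choose R_B as the redundant. The primary structure is the cantilever fixed at A.
Deflection at B on the released cantilever, summing each load's contribution:
  point load 155.6 at a = 2.8: Pa²(3L − a)/(6EI) = 7970/EI
  point load 38.3 at a = 11.2: Pa²(3L − a)/(6EI) = 24662/EI
  δ_0 = 32632/EI
Tip deflection under a unit load at B: L³/(3EI) = 914.7/EI.
With EI = 47000 kN·m²: δ_0 = 0.69431 m and δ_{BB} = 0.019461 m/kN.
Compatibility — the beam at B must follow the support down by 0.015 m: δ_0 − R_B·δ_{BB} = 0.015, so R_B = (0.69431 − 0.015)/0.019461 = 34.91 kN.

R_B = 34.91 kN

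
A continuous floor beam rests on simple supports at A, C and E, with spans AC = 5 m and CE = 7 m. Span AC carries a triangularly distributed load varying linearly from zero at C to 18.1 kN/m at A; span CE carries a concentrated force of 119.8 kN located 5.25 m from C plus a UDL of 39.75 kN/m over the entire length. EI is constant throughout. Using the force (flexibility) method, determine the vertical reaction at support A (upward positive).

Take M_C as the redundant. Released structure: two simple spans AC and CE with a hinge at C.
End slopes at the hinge C, treating each span as simply supported:
  span AC: triangular load, peak 18.1: 7w₀L³/(360EI) = 43.99/EI
  span CE: point load 119.8 at a = 5.25: Pab(L + b)/(6LEI) = 229.3/EI
  span CE: UDL 39.75: wL³/(24EI) = 568.1/EI
  relative rotation θ_0 = (43.99 + 797.4)/EI = 841.4/EI
A unit hogging moment at C produces rotation L₁/(3EI) + L₂/(3EI) = 4/EI.
Compatibility: M_C·(L₁+L₂)/(3EI) = θ_0, giving M_C = 210.3 kN·m (hogging).
Span AC, ΣM about A with M_C applied at C: R_C^{AC}·5 = 75.42 + 210.3, so R_C^{AC} = 57.15 kN and R_A = 45.25 − 57.15 = -11.9 kN.

R_A = -11.9 kN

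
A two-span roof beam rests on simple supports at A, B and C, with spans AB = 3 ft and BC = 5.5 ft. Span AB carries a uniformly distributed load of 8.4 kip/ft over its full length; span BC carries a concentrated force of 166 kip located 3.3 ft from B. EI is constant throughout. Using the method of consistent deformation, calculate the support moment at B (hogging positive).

M_B = 102.6 kip·ft

Release continuity at B by inserting a hinge; the redundant is the internal moment M_B. The primary structure is two simply-supported spans AB and BC.
Rotations at B on the released spans (each span's end-slope, ×1/EI):
  span AB: UDL 8.4: wL³/(24EI) = 9.45/EI
  span BC: point load 166 at a = 3.3: Pab(L + b)/(6LEI) = 281.2/EI
  relative rotation θ_0 = (9.45 + 281.2)/EI = 290.7/EI
A unit hogging moment at B produces rotation L₁/(3EI) + L₂/(3EI) = 2.833/EI.
Compatibility: M_B·(L₁+L₂)/(3EI) = θ_0, giving M_B = 102.6 kip·ft (hogging).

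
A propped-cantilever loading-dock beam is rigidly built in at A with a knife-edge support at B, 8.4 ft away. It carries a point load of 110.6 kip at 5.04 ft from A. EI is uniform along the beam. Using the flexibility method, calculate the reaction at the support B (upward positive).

Release the roller at B. Primary structure: cantilever fixed at A.
Primary-structure tip deflection at B by superposition:
  point load 110.6 at a = 5.04: Pa²(3L − a)/(6EI) = 9440/EI
Flexibility coefficient — unit upward force at B: δ_{BB} = L³/(3EI) = 197.6/EI.
Compatibility at B: δ_0 − R_B·δ_{BB} = 0, so R_B = 9440/197.6 = 47.78 kip.

R_B = 47.78 kip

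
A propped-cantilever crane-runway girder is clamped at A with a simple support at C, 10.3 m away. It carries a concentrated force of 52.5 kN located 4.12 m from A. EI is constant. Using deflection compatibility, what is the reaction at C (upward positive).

Choose R_C as the redundant. The primary structure is the cantilever fixed at A.
Deflection at C on the released cantilever, summing each load's contribution:
  point load 52.5 at a = 4.12: Pa²(3L − a)/(6EI) = 3978/EI
Tip deflection under a unit load at C: L³/(3EI) = 364.2/EI.
The prop prevents deflection at C: R_C = δ_0/δ_{CC} = 3978/364.2 = 10.92 kN.

R_C = 10.92 kN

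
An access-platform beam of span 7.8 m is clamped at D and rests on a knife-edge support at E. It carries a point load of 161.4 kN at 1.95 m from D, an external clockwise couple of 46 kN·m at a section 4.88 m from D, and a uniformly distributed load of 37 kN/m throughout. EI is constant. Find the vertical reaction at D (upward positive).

R_D = 320.3 kN

Release the roller at E. Primary structure: cantilever fixed at D.
Deflection at E on the released cantilever, summing each load's contribution:
  point load 161.4 at a = 1.95: Pa²(3L − a)/(6EI) = 2194/EI
  clockwise couple 46 at a = 4.88: M₀a(2L − a)/(2EI) = 1203/EI
  UDL 37: wL⁴/(8EI) = 17119/EI
  δ_0 = 20517/EI
Flexibility coefficient — unit upward force at E: δ_{EE} = L³/(3EI) = 158.2/EI.
Compatibility at E: δ_0 − R_E·δ_{EE} = 0, so R_E = 20517/158.2 = 129.7 kN.
Vertical equilibrium: R_D = ΣP − R_E = 450 − 129.7 = 320.3 kN.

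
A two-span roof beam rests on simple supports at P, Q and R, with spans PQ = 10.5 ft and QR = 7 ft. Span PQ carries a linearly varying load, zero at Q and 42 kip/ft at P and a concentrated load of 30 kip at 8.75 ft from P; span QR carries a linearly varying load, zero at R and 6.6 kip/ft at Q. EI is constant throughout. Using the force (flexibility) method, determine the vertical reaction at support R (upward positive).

R_R = -20.12 kip

Take M_Q as the redundant. Released structure: two simple spans PQ and QR with a hinge at Q.
Discontinuity in slope at Q on the released structure — sum the simple-span end rotations:
  span PQ: triangular load, peak 42: 7w₀L³/(360EI) = 945.4/EI
  span PQ: point load 30 at a = 8.75: Pab(L + a)/(6LEI) = 140.4/EI
  span QR: triangular load, peak 6.6: w₀L³/(45EI) = 50.31/EI
  relative rotation θ_0 = (1086 + 50.31)/EI = 1136/EI
A unit hogging moment at Q produces rotation L₁/(3EI) + L₂/(3EI) = 5.833/EI.
Compatibility: M_Q·(L₁+L₂)/(3EI) = θ_0, giving M_Q = 194.8 kip·ft (hogging).
Span QR, ΣM about R: R_Q^{QR}·7 = 107.8 + 194.8, so R_Q^{QR} = 43.22 kip and R_R = 23.1 − 43.22 = -20.12 kip.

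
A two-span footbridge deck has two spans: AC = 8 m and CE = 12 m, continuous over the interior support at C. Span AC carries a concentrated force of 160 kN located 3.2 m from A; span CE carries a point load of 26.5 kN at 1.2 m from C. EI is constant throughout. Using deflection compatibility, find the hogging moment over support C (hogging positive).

Insert a hinge at C; M_C is the redundant, and each span becomes simply supported.
End slopes at the hinge C, treating each span as simply supported:
  span AC: point load 160 at a = 3.2: Pab(L + a)/(6LEI) = 573.4/EI
  span CE: point load 26.5 at a = 1.2: Pab(L + b)/(6LEI) = 108.8/EI
  relative rotation θ_0 = (573.4 + 108.8)/EI = 682.2/EI
A unit hogging moment at C produces rotation L₁/(3EI) + L₂/(3EI) = 6.667/EI.
Compatibility: M_C·(L₁+L₂)/(3EI) = θ_0, giving M_C = 102.3 kN·m (hogging).

M_C = 102.3 kN·m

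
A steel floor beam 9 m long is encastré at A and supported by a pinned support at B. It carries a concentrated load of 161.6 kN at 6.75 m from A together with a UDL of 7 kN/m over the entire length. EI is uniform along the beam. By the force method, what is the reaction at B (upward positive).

R_B = 125.9 kN

Take the reaction at B as the redundant and release it; the primary structure is a cantilever fixed at A.
Primary-structure tip deflection at B by superposition:
  point load 161.6 at a = 6.75: Pa²(3L − a)/(6EI) = 24850/EI
  UDL 7: wL⁴/(8EI) = 5741/EI
  δ_0 = 30591/EI
Flexibility coefficient — unit upward force at B: δ_{BB} = L³/(3EI) = 243/EI.
The prop prevents deflection at B: R_B = δ_0/δ_{BB} = 30591/243 = 125.9 kN.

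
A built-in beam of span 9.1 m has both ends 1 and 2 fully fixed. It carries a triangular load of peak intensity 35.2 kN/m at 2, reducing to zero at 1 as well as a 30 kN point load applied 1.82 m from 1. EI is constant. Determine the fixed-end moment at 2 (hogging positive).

Take the two fixed-end moments M_1, M_2 as redundants; the released structure is the simple span 12.
Simple-span end rotations at 1 and 2 under the given loads:
  at 1: triangular load, peak 35.2: 7w₀L³/(360EI) = 515.8/EI
  at 2: triangular load, peak 35.2: w₀L³/(45EI) = 589.5/EI
  at 1: point load 30 at a = 1.82: Pab(L + b)/(6LEI) = 119.2/EI
  at 2: point load 30 at a = 1.82: Pab(L + a)/(6LEI) = 79.5/EI
  θ_10 = 635/EI,  θ_20 = 669/EI
Flexibility coefficients: a unit moment at one end gives L/(3EI) there and L/(6EI) at the far end, so f₁₁ = f₂₂ = 3.033/EI and f₁₂ = f₂₁ = 1.517/EI.
Compatibility — zero rotation at each built-in end:
  3.033 M_1 + 1.517 M_2 = 635
  1.517 M_1 + 3.033 M_2 = 669
Solving the pair gives M_1 = 132.1 kN·m and M_2 = 154.5 kN·m (hogging).

M_2 = 154.5 kN·m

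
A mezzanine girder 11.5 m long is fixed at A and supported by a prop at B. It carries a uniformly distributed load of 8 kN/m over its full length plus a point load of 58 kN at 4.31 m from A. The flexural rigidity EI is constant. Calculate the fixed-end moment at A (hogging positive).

Remove the prop at B; the released (primary) structure is a cantilever built in at A.
Primary-structure tip deflection at B by superposition:
  UDL 8: wL⁴/(8EI) = 17490/EI
  point load 58 at a = 4.31: Pa²(3L − a)/(6EI) = 5421/EI
  δ_0 = 22911/EI
Flexibility coefficient — unit upward force at B: δ_{BB} = L³/(3EI) = 507/EI.
Compatibility at B: δ_0 − R_B·δ_{BB} = 0, so R_B = 22911/507 = 45.19 kN.
Moment equilibrium about A: M_A = Σ(load moments about A) − R_B·L = 779 − 45.19×11.5 = 259.3 kN·m.

M_A = 259.3 kN·m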